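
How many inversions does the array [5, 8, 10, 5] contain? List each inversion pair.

Finding inversions in [5, 8, 10, 5]:

(1, 3): arr[1]=8 > arr[3]=5
(2, 3): arr[2]=10 > arr[3]=5

Total inversions: 2

The array has 2 inversion(s): (1,3), (2,3). Each pair (i,j) satisfies i < j and arr[i] > arr[j].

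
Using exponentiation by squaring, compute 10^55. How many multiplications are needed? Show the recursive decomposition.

Computing 10^55 by squaring (build up from 10^1; each line after the first costs one multiplication):

10^1 = 10
10^2 = (10^1)^2 = 10^2 = 100
10^3 = 10 * 10^2 = 10 * 100 = 1000
10^6 = (10^3)^2 = 1000^2 = 1000000
10^12 = (10^6)^2 = 1000000^2 = 1000000000000
10^13 = 10 * 10^12 = 10 * 1000000000000 = 10000000000000
10^26 = (10^13)^2 = 10000000000000^2 = 100000000000000000000000000
10^27 = 10 * 10^26 = 10 * 100000000000000000000000000 = 1000000000000000000000000000
10^54 = (10^27)^2 = 1000000000000000000000000000^2 = 1000000000000000000000000000000000000000000000000000000
10^55 = 10 * 10^54 = 10 * 1000000000000000000000000000000000000000000000000000000 = 10000000000000000000000000000000000000000000000000000000

Result: 10000000000000000000000000000000000000000000000000000000
Multiplications needed: 9 (9 lines after 10^1)

10^55 = 10000000000000000000000000000000000000000000000000000000. Using exponentiation by squaring, this requires 9 multiplications. The key idea: if the exponent is even, square the half-power; if odd, multiply by the base once.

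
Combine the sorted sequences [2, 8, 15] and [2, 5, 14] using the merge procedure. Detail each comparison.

Merging process:

Compare 2 vs 2: take 2 from left. Merged: [2]
Compare 8 vs 2: take 2 from right. Merged: [2, 2]
Compare 8 vs 5: take 5 from right. Merged: [2, 2, 5]
Compare 8 vs 14: take 8 from left. Merged: [2, 2, 5, 8]
Compare 15 vs 14: take 14 from right. Merged: [2, 2, 5, 8, 14]
Append remaining from left: [15]. Merged: [2, 2, 5, 8, 14, 15]

Final merged array: [2, 2, 5, 8, 14, 15]
Total comparisons: 5

The merged array is [2, 2, 5, 8, 14, 15], requiring 5 comparisons. The merge step runs in O(n) time where n is the total number of elements.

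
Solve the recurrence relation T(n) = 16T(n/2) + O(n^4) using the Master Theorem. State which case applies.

Master Theorem for T(n) = 16T(n/2) + O(n^4):

a = 16, b = 2, c = 4
log_b(a) = log_2(16) = 4.0000

Case 2: c = 4 = log_2(16) = 4.0000
T(n) = O(n^4 log n) = O(n^4 log n)

For T(n) = 16T(n/2) + O(n^4): log_2(16) = 4.0000. This is Case 2 of the Master Theorem (c = log_b(a), equal work at all levels), giving O(n^4 log n).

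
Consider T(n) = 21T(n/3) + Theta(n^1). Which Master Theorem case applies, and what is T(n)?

Master Theorem for T(n) = 21T(n/3) + O(n^1):

a = 21, b = 3, c = 1
log_b(a) = log_3(21) = 2.7712

Case 1: c = 1 < log_3(21) = 2.7712
T(n) = O(n^(log_3 21))

For T(n) = 21T(n/3) + O(n^1): log_3(21) = 2.7712. This is Case 1 of the Master Theorem (c < log_b(a), work dominated by leaves), giving O(n^(log_3 21)).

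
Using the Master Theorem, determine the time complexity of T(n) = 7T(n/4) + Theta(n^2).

Master Theorem for T(n) = 7T(n/4) + O(n^2):

a = 7, b = 4, c = 2
log_b(a) = log_4(7) = 1.4037

Case 3: c = 2 > log_4(7) = 1.4037
T(n) = O(n^2) = O(n^2)

For T(n) = 7T(n/4) + O(n^2): log_4(7) = 1.4037. This is Case 3 of the Master Theorem (c > log_b(a), work dominated by root), giving O(n^2).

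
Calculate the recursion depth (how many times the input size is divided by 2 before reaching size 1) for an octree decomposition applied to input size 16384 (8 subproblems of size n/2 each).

For divide and conquer with division factor 2:

Problem sizes at each level:
Level 0: 16384
Level 1: 8192
Level 2: 4096
Level 3: 2048
Level 4: 1024
Level 5: 512
Level 6: 256
Level 7: 128
Level 8: 64
Level 9: 32
Level 10: 16
Level 11: 8
Level 12: 4
Level 13: 2
Level 14: 1

The root is level 0 and the size-1 base case is level 14 (the tree spans levels 0 through 14, i.e. 15 levels counting the root), so the depth is the number of divisions: log_2(16384) = 14

The recursion tree depth is log_2(16384) = 14. At each level, the problem size is divided by 2, so it takes 14 divisions to reduce to a base case of size 1. The algorithm makes 8 recursive calls at each level.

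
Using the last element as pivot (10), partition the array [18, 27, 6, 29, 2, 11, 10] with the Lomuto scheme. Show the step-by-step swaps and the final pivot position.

Lomuto partition with pivot = 10:

Initial array: [18, 27, 6, 29, 2, 11, 10]

arr[0]=18 > 10: no swap
arr[1]=27 > 10: no swap
arr[2]=6 <= 10: swap with position 0, array becomes [6, 27, 18, 29, 2, 11, 10]
arr[3]=29 > 10: no swap
arr[4]=2 <= 10: swap with position 1, array becomes [6, 2, 18, 29, 27, 11, 10]
arr[5]=11 > 10: no swap

Place pivot at position 2: [6, 2, 10, 29, 27, 11, 18]
Pivot position: 2

After partitioning with pivot 10, the array becomes [6, 2, 10, 29, 27, 11, 18]. The pivot is placed at index 2. All elements to the left of the pivot are <= 10, and all elements to the right are > 10.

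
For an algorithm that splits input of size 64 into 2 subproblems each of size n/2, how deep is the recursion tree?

For divide and conquer with division factor 2:

Problem sizes at each level:
Level 0: 64
Level 1: 32
Level 2: 16
Level 3: 8
Level 4: 4
Level 5: 2
Level 6: 1

The root is level 0 and the size-1 base case is level 6 (the tree spans levels 0 through 6, i.e. 7 levels counting the root), so the depth is the number of divisions: log_2(64) = 6

The recursion tree depth is log_2(64) = 6. At each level, the problem size is divided by 2, so it takes 6 divisions to reduce to a base case of size 1. The algorithm makes 2 recursive calls at each level.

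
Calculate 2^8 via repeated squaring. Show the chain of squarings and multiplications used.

Computing 2^8 by squaring (build up from 2^1; each line after the first costs one multiplication):

2^1 = 2
2^2 = (2^1)^2 = 2^2 = 4
2^4 = (2^2)^2 = 4^2 = 16
2^8 = (2^4)^2 = 16^2 = 256

Result: 256
Multiplications needed: 3 (3 lines after 2^1)

2^8 = 256. Using exponentiation by squaring, this requires 3 multiplications. The key idea: if the exponent is even, square the half-power; if odd, multiply by the base once.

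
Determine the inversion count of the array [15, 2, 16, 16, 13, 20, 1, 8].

Finding inversions in [15, 2, 16, 16, 13, 20, 1, 8]:

(0, 1): arr[0]=15 > arr[1]=2
(0, 4): arr[0]=15 > arr[4]=13
(0, 6): arr[0]=15 > arr[6]=1
(0, 7): arr[0]=15 > arr[7]=8
(1, 6): arr[1]=2 > arr[6]=1
(2, 4): arr[2]=16 > arr[4]=13
(2, 6): arr[2]=16 > arr[6]=1
(2, 7): arr[2]=16 > arr[7]=8
(3, 4): arr[3]=16 > arr[4]=13
(3, 6): arr[3]=16 > arr[6]=1
(3, 7): arr[3]=16 > arr[7]=8
(4, 6): arr[4]=13 > arr[6]=1
(4, 7): arr[4]=13 > arr[7]=8
(5, 6): arr[5]=20 > arr[6]=1
(5, 7): arr[5]=20 > arr[7]=8

Total inversions: 15

The array has 15 inversion(s): (0,1), (0,4), (0,6), (0,7), (1,6), (2,4), (2,6), (2,7), (3,4), (3,6), (3,7), (4,6), (4,7), (5,6), (5,7). Each pair (i,j) satisfies i < j and arr[i] > arr[j].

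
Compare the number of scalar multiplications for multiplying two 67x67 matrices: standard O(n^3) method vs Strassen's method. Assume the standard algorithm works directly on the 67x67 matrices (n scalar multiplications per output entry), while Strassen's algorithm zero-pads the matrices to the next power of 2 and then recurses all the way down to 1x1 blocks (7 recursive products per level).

Matrix multiplication for 67x67 matrices:

Strassen's algorithm requires power-of-2 dimensions. Pad 67x67 to 128x128 (next power of 2).

Standard algorithm: 67^3 = 300763 multiplications
Strassen's algorithm: 7^(log2(128)) = 7^7 = 823543 multiplications
Difference: 300763 - 823543 = -522780 (Strassen uses MORE here due to padding overhead — for small or just-over-power-of-2 n, padding can outweigh the per-level savings)

Standard: 300763 multiplications (67^3). Strassen: 823543 multiplications (7^7, after padding to 128x128). Strassen reduces 8 recursive multiplications to 7 at each level.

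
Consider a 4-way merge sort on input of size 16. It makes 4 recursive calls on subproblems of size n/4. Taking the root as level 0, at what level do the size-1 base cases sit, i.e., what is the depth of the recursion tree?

For divide and conquer with division factor 4:

Problem sizes at each level:
Level 0: 16
Level 1: 4
Level 2: 1

The root is level 0 and the size-1 base case is level 2 (the tree spans levels 0 through 2, i.e. 3 levels counting the root), so the depth is the number of divisions: log_4(16) = 2

The recursion tree depth is log_4(16) = 2. At each level, the problem size is divided by 4, so it takes 2 divisions to reduce to a base case of size 1. The algorithm makes 4 recursive calls at each level.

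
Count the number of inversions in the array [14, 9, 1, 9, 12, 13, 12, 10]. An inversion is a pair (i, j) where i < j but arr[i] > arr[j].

Finding inversions in [14, 9, 1, 9, 12, 13, 12, 10]:

(0, 1): arr[0]=14 > arr[1]=9
(0, 2): arr[0]=14 > arr[2]=1
(0, 3): arr[0]=14 > arr[3]=9
(0, 4): arr[0]=14 > arr[4]=12
(0, 5): arr[0]=14 > arr[5]=13
(0, 6): arr[0]=14 > arr[6]=12
(0, 7): arr[0]=14 > arr[7]=10
(1, 2): arr[1]=9 > arr[2]=1
(4, 7): arr[4]=12 > arr[7]=10
(5, 6): arr[5]=13 > arr[6]=12
(5, 7): arr[5]=13 > arr[7]=10
(6, 7): arr[6]=12 > arr[7]=10

Total inversions: 12

The array has 12 inversion(s): (0,1), (0,2), (0,3), (0,4), (0,5), (0,6), (0,7), (1,2), (4,7), (5,6), (5,7), (6,7). Each pair (i,j) satisfies i < j and arr[i] > arr[j].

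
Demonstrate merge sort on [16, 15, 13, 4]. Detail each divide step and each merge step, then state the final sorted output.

Merge sort trace:

Split: [16, 15, 13, 4] -> [16, 15] and [13, 4]
  Split: [16, 15] -> [16] and [15]
  Merge: [16] + [15] -> [15, 16]
  Split: [13, 4] -> [13] and [4]
  Merge: [13] + [4] -> [4, 13]
Merge: [15, 16] + [4, 13] -> [4, 13, 15, 16]

Final sorted array: [4, 13, 15, 16]

The merge sort proceeds by recursively splitting the array and merging sorted halves.
After all merges, the sorted array is [4, 13, 15, 16].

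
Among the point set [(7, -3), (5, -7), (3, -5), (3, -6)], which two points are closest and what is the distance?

Computing all pairwise distances among 4 points:

d((7, -3), (5, -7)) = 4.4721
d((7, -3), (3, -5)) = 4.4721
d((7, -3), (3, -6)) = 5.0
d((5, -7), (3, -5)) = 2.8284
d((5, -7), (3, -6)) = 2.2361
d((3, -5), (3, -6)) = 1.0 <-- minimum

Closest pair: (3, -5) and (3, -6) with distance 1.0

The closest pair is (3, -5) and (3, -6) with Euclidean distance 1.0. For 4 points, brute-force pairwise comparison is shown above. For large n, the divide-and-conquer algorithm (sort by x, recurse on halves, check the dividing strip) achieves O(n log n).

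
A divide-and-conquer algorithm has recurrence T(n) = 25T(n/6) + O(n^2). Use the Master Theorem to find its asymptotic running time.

Master Theorem for T(n) = 25T(n/6) + O(n^2):

a = 25, b = 6, c = 2
log_b(a) = log_6(25) = 1.7965

Case 3: c = 2 > log_6(25) = 1.7965
T(n) = O(n^2) = O(n^2)

For T(n) = 25T(n/6) + O(n^2): log_6(25) = 1.7965. This is Case 3 of the Master Theorem (c > log_b(a), work dominated by root), giving O(n^2).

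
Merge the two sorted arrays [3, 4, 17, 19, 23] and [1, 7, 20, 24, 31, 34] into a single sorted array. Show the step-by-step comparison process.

Merging process:

Compare 3 vs 1: take 1 from right. Merged: [1]
Compare 3 vs 7: take 3 from left. Merged: [1, 3]
Compare 4 vs 7: take 4 from left. Merged: [1, 3, 4]
Compare 17 vs 7: take 7 from right. Merged: [1, 3, 4, 7]
Compare 17 vs 20: take 17 from left. Merged: [1, 3, 4, 7, 17]
Compare 19 vs 20: take 19 from left. Merged: [1, 3, 4, 7, 17, 19]
Compare 23 vs 20: take 20 from right. Merged: [1, 3, 4, 7, 17, 19, 20]
Compare 23 vs 24: take 23 from left. Merged: [1, 3, 4, 7, 17, 19, 20, 23]
Append remaining from right: [24, 31, 34]. Merged: [1, 3, 4, 7, 17, 19, 20, 23, 24, 31, 34]

Final merged array: [1, 3, 4, 7, 17, 19, 20, 23, 24, 31, 34]
Total comparisons: 8

The merged array is [1, 3, 4, 7, 17, 19, 20, 23, 24, 31, 34], requiring 8 comparisons. The merge step runs in O(n) time where n is the total number of elements.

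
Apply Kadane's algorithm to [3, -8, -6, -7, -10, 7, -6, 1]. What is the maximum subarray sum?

Using Kadane's algorithm on [3, -8, -6, -7, -10, 7, -6, 1]:

Scanning through the array:
Position 1 (value -8): max_ending_here = -5, max_so_far = 3
Position 2 (value -6): max_ending_here = -6, max_so_far = 3
Position 3 (value -7): max_ending_here = -7, max_so_far = 3
Position 4 (value -10): max_ending_here = -10, max_so_far = 3
Position 5 (value 7): max_ending_here = 7, max_so_far = 7
Position 6 (value -6): max_ending_here = 1, max_so_far = 7
Position 7 (value 1): max_ending_here = 2, max_so_far = 7

Maximum subarray: [7]
Maximum sum: 7

The maximum subarray is [7] with sum 7. This subarray runs from index 5 to index 5.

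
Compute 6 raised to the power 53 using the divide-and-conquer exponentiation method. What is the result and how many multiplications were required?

Computing 6^53 by squaring (build up from 6^1; each line after the first costs one multiplication):

6^1 = 6
6^2 = (6^1)^2 = 6^2 = 36
6^3 = 6 * 6^2 = 6 * 36 = 216
6^6 = (6^3)^2 = 216^2 = 46656
6^12 = (6^6)^2 = 46656^2 = 2176782336
6^13 = 6 * 6^12 = 6 * 2176782336 = 13060694016
6^26 = (6^13)^2 = 13060694016^2 = 170581728179578208256
6^52 = (6^26)^2 = 170581728179578208256^2 = 29098125988731506183153025616435306561536
6^53 = 6 * 6^52 = 6 * 29098125988731506183153025616435306561536 = 174588755932389037098918153698611839369216

Result: 174588755932389037098918153698611839369216
Multiplications needed: 8 (8 lines after 6^1)

6^53 = 174588755932389037098918153698611839369216. Using exponentiation by squaring, this requires 8 multiplications. The key idea: if the exponent is even, square the half-power; if odd, multiply by the base once.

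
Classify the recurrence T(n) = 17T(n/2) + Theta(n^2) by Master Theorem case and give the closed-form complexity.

Master Theorem for T(n) = 17T(n/2) + O(n^2):

a = 17, b = 2, c = 2
log_b(a) = log_2(17) = 4.0875

Case 1: c = 2 < log_2(17) = 4.0875
T(n) = O(n^(log_2 17))

For T(n) = 17T(n/2) + O(n^2): log_2(17) = 4.0875. This is Case 1 of the Master Theorem (c < log_b(a), work dominated by leaves), giving O(n^(log_2 17)).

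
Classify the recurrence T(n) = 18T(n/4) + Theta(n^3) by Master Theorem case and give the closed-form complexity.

Master Theorem for T(n) = 18T(n/4) + O(n^3):

a = 18, b = 4, c = 3
log_b(a) = log_4(18) = 2.0850

Case 3: c = 3 > log_4(18) = 2.0850
T(n) = O(n^3) = O(n^3)

For T(n) = 18T(n/4) + O(n^3): log_4(18) = 2.0850. This is Case 3 of the Master Theorem (c > log_b(a), work dominated by root), giving O(n^3).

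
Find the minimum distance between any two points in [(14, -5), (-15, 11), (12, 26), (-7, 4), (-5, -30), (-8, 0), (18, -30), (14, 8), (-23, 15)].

Computing all pairwise distances among 9 points:

d((14, -5), (-15, 11)) = 33.121
d((14, -5), (12, 26)) = 31.0644
d((14, -5), (-7, 4)) = 22.8473
d((14, -5), (-5, -30)) = 31.4006
d((14, -5), (-8, 0)) = 22.561
d((14, -5), (18, -30)) = 25.318
d((14, -5), (14, 8)) = 13.0
d((14, -5), (-23, 15)) = 42.0595
d((-15, 11), (12, 26)) = 30.8869
d((-15, 11), (-7, 4)) = 10.6301
d((-15, 11), (-5, -30)) = 42.2019
d((-15, 11), (-8, 0)) = 13.0384
d((-15, 11), (18, -30)) = 52.6308
d((-15, 11), (14, 8)) = 29.1548
d((-15, 11), (-23, 15)) = 8.9443
d((12, 26), (-7, 4)) = 29.0689
d((12, 26), (-5, -30)) = 58.5235
d((12, 26), (-8, 0)) = 32.8024
d((12, 26), (18, -30)) = 56.3205
d((12, 26), (14, 8)) = 18.1108
d((12, 26), (-23, 15)) = 36.6879
d((-7, 4), (-5, -30)) = 34.0588
d((-7, 4), (-8, 0)) = 4.1231 <-- minimum
d((-7, 4), (18, -30)) = 42.2019
d((-7, 4), (14, 8)) = 21.3776
d((-7, 4), (-23, 15)) = 19.4165
d((-5, -30), (-8, 0)) = 30.1496
d((-5, -30), (18, -30)) = 23.0
d((-5, -30), (14, 8)) = 42.4853
d((-5, -30), (-23, 15)) = 48.4665
d((-8, 0), (18, -30)) = 39.6989
d((-8, 0), (14, 8)) = 23.4094
d((-8, 0), (-23, 15)) = 21.2132
d((18, -30), (14, 8)) = 38.2099
d((18, -30), (-23, 15)) = 60.8769
d((14, 8), (-23, 15)) = 37.6563

Closest pair: (-7, 4) and (-8, 0) with distance 4.1231

The closest pair is (-7, 4) and (-8, 0) with Euclidean distance 4.1231. For 9 points, brute-force pairwise comparison is shown above. For large n, the divide-and-conquer algorithm (sort by x, recurse on halves, check the dividing strip) achieves O(n log n).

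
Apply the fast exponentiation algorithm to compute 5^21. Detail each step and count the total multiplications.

Computing 5^21 by squaring (build up from 5^1; each line after the first costs one multiplication):

5^1 = 5
5^2 = (5^1)^2 = 5^2 = 25
5^4 = (5^2)^2 = 25^2 = 625
5^5 = 5 * 5^4 = 5 * 625 = 3125
5^10 = (5^5)^2 = 3125^2 = 9765625
5^20 = (5^10)^2 = 9765625^2 = 95367431640625
5^21 = 5 * 5^20 = 5 * 95367431640625 = 476837158203125

Result: 476837158203125
Multiplications needed: 6 (6 lines after 5^1)

5^21 = 476837158203125. Using exponentiation by squaring, this requires 6 multiplications. The key idea: if the exponent is even, square the half-power; if odd, multiply by the base once.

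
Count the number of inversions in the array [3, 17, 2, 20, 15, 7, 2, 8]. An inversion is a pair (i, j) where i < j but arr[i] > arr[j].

Finding inversions in [3, 17, 2, 20, 15, 7, 2, 8]:

(0, 2): arr[0]=3 > arr[2]=2
(0, 6): arr[0]=3 > arr[6]=2
(1, 2): arr[1]=17 > arr[2]=2
(1, 4): arr[1]=17 > arr[4]=15
(1, 5): arr[1]=17 > arr[5]=7
(1, 6): arr[1]=17 > arr[6]=2
(1, 7): arr[1]=17 > arr[7]=8
(3, 4): arr[3]=20 > arr[4]=15
(3, 5): arr[3]=20 > arr[5]=7
(3, 6): arr[3]=20 > arr[6]=2
(3, 7): arr[3]=20 > arr[7]=8
(4, 5): arr[4]=15 > arr[5]=7
(4, 6): arr[4]=15 > arr[6]=2
(4, 7): arr[4]=15 > arr[7]=8
(5, 6): arr[5]=7 > arr[6]=2

Total inversions: 15

The array has 15 inversion(s): (0,2), (0,6), (1,2), (1,4), (1,5), (1,6), (1,7), (3,4), (3,5), (3,6), (3,7), (4,5), (4,6), (4,7), (5,6). Each pair (i,j) satisfies i < j and arr[i] > arr[j].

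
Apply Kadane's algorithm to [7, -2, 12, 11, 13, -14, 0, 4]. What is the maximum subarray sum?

Using Kadane's algorithm on [7, -2, 12, 11, 13, -14, 0, 4]:

Scanning through the array:
Position 1 (value -2): max_ending_here = 5, max_so_far = 7
Position 2 (value 12): max_ending_here = 17, max_so_far = 17
Position 3 (value 11): max_ending_here = 28, max_so_far = 28
Position 4 (value 13): max_ending_here = 41, max_so_far = 41
Position 5 (value -14): max_ending_here = 27, max_so_far = 41
Position 6 (value 0): max_ending_here = 27, max_so_far = 41
Position 7 (value 4): max_ending_here = 31, max_so_far = 41

Maximum subarray: [7, -2, 12, 11, 13]
Maximum sum: 41

The maximum subarray is [7, -2, 12, 11, 13] with sum 41. This subarray runs from index 0 to index 4.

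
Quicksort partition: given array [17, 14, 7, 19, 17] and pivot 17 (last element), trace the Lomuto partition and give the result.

Lomuto partition with pivot = 17:

Initial array: [17, 14, 7, 19, 17]

arr[0]=17 <= 17: swap with position 0, array becomes [17, 14, 7, 19, 17]
arr[1]=14 <= 17: swap with position 1, array becomes [17, 14, 7, 19, 17]
arr[2]=7 <= 17: swap with position 2, array becomes [17, 14, 7, 19, 17]
arr[3]=19 > 17: no swap

Place pivot at position 3: [17, 14, 7, 17, 19]
Pivot position: 3

After partitioning with pivot 17, the array becomes [17, 14, 7, 17, 19]. The pivot is placed at index 3. All elements to the left of the pivot are <= 17, and all elements to the right are > 17.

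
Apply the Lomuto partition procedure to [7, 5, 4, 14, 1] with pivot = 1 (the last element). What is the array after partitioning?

Lomuto partition with pivot = 1:

Initial array: [7, 5, 4, 14, 1]

arr[0]=7 > 1: no swap
arr[1]=5 > 1: no swap
arr[2]=4 > 1: no swap
arr[3]=14 > 1: no swap

Place pivot at position 0: [1, 5, 4, 14, 7]
Pivot position: 0

After partitioning with pivot 1, the array becomes [1, 5, 4, 14, 7]. The pivot is placed at index 0. All elements to the left of the pivot are <= 1, and all elements to the right are > 1.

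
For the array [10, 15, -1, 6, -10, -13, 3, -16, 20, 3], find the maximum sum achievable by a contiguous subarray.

Using Kadane's algorithm on [10, 15, -1, 6, -10, -13, 3, -16, 20, 3]:

Scanning through the array:
Position 1 (value 15): max_ending_here = 25, max_so_far = 25
Position 2 (value -1): max_ending_here = 24, max_so_far = 25
Position 3 (value 6): max_ending_here = 30, max_so_far = 30
Position 4 (value -10): max_ending_here = 20, max_so_far = 30
Position 5 (value -13): max_ending_here = 7, max_so_far = 30
Position 6 (value 3): max_ending_here = 10, max_so_far = 30
Position 7 (value -16): max_ending_here = -6, max_so_far = 30
Position 8 (value 20): max_ending_here = 20, max_so_far = 30
Position 9 (value 3): max_ending_here = 23, max_so_far = 30

Maximum subarray: [10, 15, -1, 6]
Maximum sum: 30

The maximum subarray is [10, 15, -1, 6] with sum 30. This subarray runs from index 0 to index 3.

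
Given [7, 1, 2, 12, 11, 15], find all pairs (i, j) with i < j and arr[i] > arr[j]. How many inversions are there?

Finding inversions in [7, 1, 2, 12, 11, 15]:

(0, 1): arr[0]=7 > arr[1]=1
(0, 2): arr[0]=7 > arr[2]=2
(3, 4): arr[3]=12 > arr[4]=11

Total inversions: 3

The array has 3 inversion(s): (0,1), (0,2), (3,4). Each pair (i,j) satisfies i < j and arr[i] > arr[j].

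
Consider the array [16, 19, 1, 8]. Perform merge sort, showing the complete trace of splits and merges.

Merge sort trace:

Split: [16, 19, 1, 8] -> [16, 19] and [1, 8]
  Split: [16, 19] -> [16] and [19]
  Merge: [16] + [19] -> [16, 19]
  Split: [1, 8] -> [1] and [8]
  Merge: [1] + [8] -> [1, 8]
Merge: [16, 19] + [1, 8] -> [1, 8, 16, 19]

Final sorted array: [1, 8, 16, 19]

The merge sort proceeds by recursively splitting the array and merging sorted halves.
After all merges, the sorted array is [1, 8, 16, 19].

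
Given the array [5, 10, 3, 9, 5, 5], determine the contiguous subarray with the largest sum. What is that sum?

Using Kadane's algorithm on [5, 10, 3, 9, 5, 5]:

Scanning through the array:
Position 1 (value 10): max_ending_here = 15, max_so_far = 15
Position 2 (value 3): max_ending_here = 18, max_so_far = 18
Position 3 (value 9): max_ending_here = 27, max_so_far = 27
Position 4 (value 5): max_ending_here = 32, max_so_far = 32
Position 5 (value 5): max_ending_here = 37, max_so_far = 37

Maximum subarray: [5, 10, 3, 9, 5, 5]
Maximum sum: 37

The maximum subarray is [5, 10, 3, 9, 5, 5] with sum 37. This subarray runs from index 0 to index 5.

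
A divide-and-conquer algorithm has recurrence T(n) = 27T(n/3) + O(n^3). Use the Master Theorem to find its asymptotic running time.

Master Theorem for T(n) = 27T(n/3) + O(n^3):

a = 27, b = 3, c = 3
log_b(a) = log_3(27) = 3.0000

Case 2: c = 3 = log_3(27) = 3.0000
T(n) = O(n^3 log n) = O(n^3 log n)

For T(n) = 27T(n/3) + O(n^3): log_3(27) = 3.0000. This is Case 2 of the Master Theorem (c = log_b(a), equal work at all levels), giving O(n^3 log n).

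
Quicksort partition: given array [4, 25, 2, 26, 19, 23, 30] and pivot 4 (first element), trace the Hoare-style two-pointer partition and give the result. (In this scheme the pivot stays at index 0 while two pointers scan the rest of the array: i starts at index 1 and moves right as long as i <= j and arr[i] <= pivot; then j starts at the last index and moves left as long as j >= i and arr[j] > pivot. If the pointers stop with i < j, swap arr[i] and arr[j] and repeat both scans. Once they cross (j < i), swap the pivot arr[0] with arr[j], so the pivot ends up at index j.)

Hoare-style two-pointer partition with pivot = 4:

Initial array: [4, 25, 2, 26, 19, 23, 30]

Pointers start at i = 1, j = 6.
i stops at index 1 (arr[1]=25 > 4), j stops at index 2 (arr[2]=2 <= 4): swap arr[1] and arr[2], array becomes [4, 2, 25, 26, 19, 23, 30]
i ends at 2, j ends at 1: the pointers have crossed (j < i), so scanning stops.

Swap pivot arr[0] with arr[1] to place pivot at position 1: [2, 4, 25, 26, 19, 23, 30]
Pivot position: 1

After partitioning with pivot 4, the array becomes [2, 4, 25, 26, 19, 23, 30]. The pivot is placed at index 1. All elements to the left of the pivot are <= 4, and all elements to the right are > 4.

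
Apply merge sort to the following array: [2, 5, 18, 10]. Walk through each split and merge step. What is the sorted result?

Merge sort trace:

Split: [2, 5, 18, 10] -> [2, 5] and [18, 10]
  Split: [2, 5] -> [2] and [5]
  Merge: [2] + [5] -> [2, 5]
  Split: [18, 10] -> [18] and [10]
  Merge: [18] + [10] -> [10, 18]
Merge: [2, 5] + [10, 18] -> [2, 5, 10, 18]

Final sorted array: [2, 5, 10, 18]

The merge sort proceeds by recursively splitting the array and merging sorted halves.
After all merges, the sorted array is [2, 5, 10, 18].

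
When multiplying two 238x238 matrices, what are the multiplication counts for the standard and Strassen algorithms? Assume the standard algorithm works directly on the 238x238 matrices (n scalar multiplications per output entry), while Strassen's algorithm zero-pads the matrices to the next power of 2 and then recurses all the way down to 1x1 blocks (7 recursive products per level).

Matrix multiplication for 238x238 matrices:

Strassen's algorithm requires power-of-2 dimensions. Pad 238x238 to 256x256 (next power of 2).

Standard algorithm: 238^3 = 13481272 multiplications
Strassen's algorithm: 7^(log2(256)) = 7^8 = 5764801 multiplications
Savings: 13481272 - 5764801 = 7716471 multiplications

Standard: 13481272 multiplications (238^3). Strassen: 5764801 multiplications (7^8, after padding to 256x256). Strassen reduces 8 recursive multiplications to 7 at each level.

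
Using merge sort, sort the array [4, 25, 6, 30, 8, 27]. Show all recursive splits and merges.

Merge sort trace:

Split: [4, 25, 6, 30, 8, 27] -> [4, 25, 6] and [30, 8, 27]
  Split: [4, 25, 6] -> [4] and [25, 6]
    Split: [25, 6] -> [25] and [6]
    Merge: [25] + [6] -> [6, 25]
  Merge: [4] + [6, 25] -> [4, 6, 25]
  Split: [30, 8, 27] -> [30] and [8, 27]
    Split: [8, 27] -> [8] and [27]
    Merge: [8] + [27] -> [8, 27]
  Merge: [30] + [8, 27] -> [8, 27, 30]
Merge: [4, 6, 25] + [8, 27, 30] -> [4, 6, 8, 25, 27, 30]

Final sorted array: [4, 6, 8, 25, 27, 30]

The merge sort proceeds by recursively splitting the array and merging sorted halves.
After all merges, the sorted array is [4, 6, 8, 25, 27, 30].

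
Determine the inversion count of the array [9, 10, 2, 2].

Finding inversions in [9, 10, 2, 2]:

(0, 2): arr[0]=9 > arr[2]=2
(0, 3): arr[0]=9 > arr[3]=2
(1, 2): arr[1]=10 > arr[2]=2
(1, 3): arr[1]=10 > arr[3]=2

Total inversions: 4

The array has 4 inversion(s): (0,2), (0,3), (1,2), (1,3). Each pair (i,j) satisfies i < j and arr[i] > arr[j].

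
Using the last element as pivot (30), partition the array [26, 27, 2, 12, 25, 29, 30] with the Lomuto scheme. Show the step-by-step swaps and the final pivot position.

Lomuto partition with pivot = 30:

Initial array: [26, 27, 2, 12, 25, 29, 30]

arr[0]=26 <= 30: swap with position 0, array becomes [26, 27, 2, 12, 25, 29, 30]
arr[1]=27 <= 30: swap with position 1, array becomes [26, 27, 2, 12, 25, 29, 30]
arr[2]=2 <= 30: swap with position 2, array becomes [26, 27, 2, 12, 25, 29, 30]
arr[3]=12 <= 30: swap with position 3, array becomes [26, 27, 2, 12, 25, 29, 30]
arr[4]=25 <= 30: swap with position 4, array becomes [26, 27, 2, 12, 25, 29, 30]
arr[5]=29 <= 30: swap with position 5, array becomes [26, 27, 2, 12, 25, 29, 30]

Place pivot at position 6: [26, 27, 2, 12, 25, 29, 30]
Pivot position: 6

After partitioning with pivot 30, the array becomes [26, 27, 2, 12, 25, 29, 30]. The pivot is placed at index 6. All elements to the left of the pivot are <= 30, and all elements to the right are > 30.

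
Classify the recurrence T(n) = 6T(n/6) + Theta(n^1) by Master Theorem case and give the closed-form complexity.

Master Theorem for T(n) = 6T(n/6) + O(n^1):

a = 6, b = 6, c = 1
log_b(a) = log_6(6) = 1.0000

Case 2: c = 1 = log_6(6) = 1.0000
T(n) = O(n^1 log n) = O(n log n)

For T(n) = 6T(n/6) + O(n^1): log_6(6) = 1.0000. This is Case 2 of the Master Theorem (c = log_b(a), equal work at all levels), giving O(n log n).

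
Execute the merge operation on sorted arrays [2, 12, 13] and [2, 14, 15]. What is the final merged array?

Merging process:

Compare 2 vs 2: take 2 from left. Merged: [2]
Compare 12 vs 2: take 2 from right. Merged: [2, 2]
Compare 12 vs 14: take 12 from left. Merged: [2, 2, 12]
Compare 13 vs 14: take 13 from left. Merged: [2, 2, 12, 13]
Append remaining from right: [14, 15]. Merged: [2, 2, 12, 13, 14, 15]

Final merged array: [2, 2, 12, 13, 14, 15]
Total comparisons: 4

The merged array is [2, 2, 12, 13, 14, 15], requiring 4 comparisons. The merge step runs in O(n) time where n is the total number of elements.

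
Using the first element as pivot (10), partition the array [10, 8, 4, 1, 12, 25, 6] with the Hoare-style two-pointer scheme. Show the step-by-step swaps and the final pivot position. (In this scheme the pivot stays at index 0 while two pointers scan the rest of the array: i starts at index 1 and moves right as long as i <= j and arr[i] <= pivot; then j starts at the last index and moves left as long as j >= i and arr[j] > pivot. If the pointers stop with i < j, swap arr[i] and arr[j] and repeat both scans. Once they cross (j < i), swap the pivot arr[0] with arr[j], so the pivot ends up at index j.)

Hoare-style two-pointer partition with pivot = 10:

Initial array: [10, 8, 4, 1, 12, 25, 6]

Pointers start at i = 1, j = 6.
i stops at index 4 (arr[4]=12 > 10), j stops at index 6 (arr[6]=6 <= 10): swap arr[4] and arr[6], array becomes [10, 8, 4, 1, 6, 25, 12]
i ends at 5, j ends at 4: the pointers have crossed (j < i), so scanning stops.

Swap pivot arr[0] with arr[4] to place pivot at position 4: [6, 8, 4, 1, 10, 25, 12]
Pivot position: 4

After partitioning with pivot 10, the array becomes [6, 8, 4, 1, 10, 25, 12]. The pivot is placed at index 4. All elements to the left of the pivot are <= 10, and all elements to the right are > 10.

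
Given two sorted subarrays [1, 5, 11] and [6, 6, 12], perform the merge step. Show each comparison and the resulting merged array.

Merging process:

Compare 1 vs 6: take 1 from left. Merged: [1]
Compare 5 vs 6: take 5 from left. Merged: [1, 5]
Compare 11 vs 6: take 6 from right. Merged: [1, 5, 6]
Compare 11 vs 6: take 6 from right. Merged: [1, 5, 6, 6]
Compare 11 vs 12: take 11 from left. Merged: [1, 5, 6, 6, 11]
Append remaining from right: [12]. Merged: [1, 5, 6, 6, 11, 12]

Final merged array: [1, 5, 6, 6, 11, 12]
Total comparisons: 5

The merged array is [1, 5, 6, 6, 11, 12], requiring 5 comparisons. The merge step runs in O(n) time where n is the total number of elements.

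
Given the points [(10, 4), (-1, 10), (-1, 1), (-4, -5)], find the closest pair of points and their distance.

Computing all pairwise distances among 4 points:

d((10, 4), (-1, 10)) = 12.53
d((10, 4), (-1, 1)) = 11.4018
d((10, 4), (-4, -5)) = 16.6433
d((-1, 10), (-1, 1)) = 9.0
d((-1, 10), (-4, -5)) = 15.2971
d((-1, 1), (-4, -5)) = 6.7082 <-- minimum

Closest pair: (-1, 1) and (-4, -5) with distance 6.7082

The closest pair is (-1, 1) and (-4, -5) with Euclidean distance 6.7082. For 4 points, brute-force pairwise comparison is shown above. For large n, the divide-and-conquer algorithm (sort by x, recurse on halves, check the dividing strip) achieves O(n log n).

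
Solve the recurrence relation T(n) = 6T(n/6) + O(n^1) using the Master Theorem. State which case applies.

Master Theorem for T(n) = 6T(n/6) + O(n^1):

a = 6, b = 6, c = 1
log_b(a) = log_6(6) = 1.0000

Case 2: c = 1 = log_6(6) = 1.0000
T(n) = O(n^1 log n) = O(n log n)

For T(n) = 6T(n/6) + O(n^1): log_6(6) = 1.0000. This is Case 2 of the Master Theorem (c = log_b(a), equal work at all levels), giving O(n log n).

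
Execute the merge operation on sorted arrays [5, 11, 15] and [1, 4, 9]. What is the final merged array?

Merging process:

Compare 5 vs 1: take 1 from right. Merged: [1]
Compare 5 vs 4: take 4 from right. Merged: [1, 4]
Compare 5 vs 9: take 5 from left. Merged: [1, 4, 5]
Compare 11 vs 9: take 9 from right. Merged: [1, 4, 5, 9]
Append remaining from left: [11, 15]. Merged: [1, 4, 5, 9, 11, 15]

Final merged array: [1, 4, 5, 9, 11, 15]
Total comparisons: 4

The merged array is [1, 4, 5, 9, 11, 15], requiring 4 comparisons. The merge step runs in O(n) time where n is the total number of elements.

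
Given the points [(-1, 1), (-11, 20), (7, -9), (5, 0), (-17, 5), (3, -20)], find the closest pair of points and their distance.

Computing all pairwise distances among 6 points:

d((-1, 1), (-11, 20)) = 21.4709
d((-1, 1), (7, -9)) = 12.8062
d((-1, 1), (5, 0)) = 6.0828 <-- minimum
d((-1, 1), (-17, 5)) = 16.4924
d((-1, 1), (3, -20)) = 21.3776
d((-11, 20), (7, -9)) = 34.1321
d((-11, 20), (5, 0)) = 25.6125
d((-11, 20), (-17, 5)) = 16.1555
d((-11, 20), (3, -20)) = 42.3792
d((7, -9), (5, 0)) = 9.2195
d((7, -9), (-17, 5)) = 27.7849
d((7, -9), (3, -20)) = 11.7047
d((5, 0), (-17, 5)) = 22.561
d((5, 0), (3, -20)) = 20.0998
d((-17, 5), (3, -20)) = 32.0156

Closest pair: (-1, 1) and (5, 0) with distance 6.0828

The closest pair is (-1, 1) and (5, 0) with Euclidean distance 6.0828. For 6 points, brute-force pairwise comparison is shown above. For large n, the divide-and-conquer algorithm (sort by x, recurse on halves, check the dividing strip) achieves O(n log n).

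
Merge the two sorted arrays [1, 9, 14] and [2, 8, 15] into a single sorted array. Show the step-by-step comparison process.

Merging process:

Compare 1 vs 2: take 1 from left. Merged: [1]
Compare 9 vs 2: take 2 from right. Merged: [1, 2]
Compare 9 vs 8: take 8 from right. Merged: [1, 2, 8]
Compare 9 vs 15: take 9 from left. Merged: [1, 2, 8, 9]
Compare 14 vs 15: take 14 from left. Merged: [1, 2, 8, 9, 14]
Append remaining from right: [15]. Merged: [1, 2, 8, 9, 14, 15]

Final merged array: [1, 2, 8, 9, 14, 15]
Total comparisons: 5

The merged array is [1, 2, 8, 9, 14, 15], requiring 5 comparisons. The merge step runs in O(n) time where n is the total number of elements.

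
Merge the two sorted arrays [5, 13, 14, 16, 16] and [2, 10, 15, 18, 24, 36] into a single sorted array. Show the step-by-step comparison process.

Merging process:

Compare 5 vs 2: take 2 from right. Merged: [2]
Compare 5 vs 10: take 5 from left. Merged: [2, 5]
Compare 13 vs 10: take 10 from right. Merged: [2, 5, 10]
Compare 13 vs 15: take 13 from left. Merged: [2, 5, 10, 13]
Compare 14 vs 15: take 14 from left. Merged: [2, 5, 10, 13, 14]
Compare 16 vs 15: take 15 from right. Merged: [2, 5, 10, 13, 14, 15]
Compare 16 vs 18: take 16 from left. Merged: [2, 5, 10, 13, 14, 15, 16]
Compare 16 vs 18: take 16 from left. Merged: [2, 5, 10, 13, 14, 15, 16, 16]
Append remaining from right: [18, 24, 36]. Merged: [2, 5, 10, 13, 14, 15, 16, 16, 18, 24, 36]

Final merged array: [2, 5, 10, 13, 14, 15, 16, 16, 18, 24, 36]
Total comparisons: 8

The merged array is [2, 5, 10, 13, 14, 15, 16, 16, 18, 24, 36], requiring 8 comparisons. The merge step runs in O(n) time where n is the total number of elements.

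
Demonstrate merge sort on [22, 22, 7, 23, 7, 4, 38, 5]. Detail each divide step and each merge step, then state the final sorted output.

Merge sort trace:

Split: [22, 22, 7, 23, 7, 4, 38, 5] -> [22, 22, 7, 23] and [7, 4, 38, 5]
  Split: [22, 22, 7, 23] -> [22, 22] and [7, 23]
    Split: [22, 22] -> [22] and [22]
    Merge: [22] + [22] -> [22, 22]
    Split: [7, 23] -> [7] and [23]
    Merge: [7] + [23] -> [7, 23]
  Merge: [22, 22] + [7, 23] -> [7, 22, 22, 23]
  Split: [7, 4, 38, 5] -> [7, 4] and [38, 5]
    Split: [7, 4] -> [7] and [4]
    Merge: [7] + [4] -> [4, 7]
    Split: [38, 5] -> [38] and [5]
    Merge: [38] + [5] -> [5, 38]
  Merge: [4, 7] + [5, 38] -> [4, 5, 7, 38]
Merge: [7, 22, 22, 23] + [4, 5, 7, 38] -> [4, 5, 7, 7, 22, 22, 23, 38]

Final sorted array: [4, 5, 7, 7, 22, 22, 23, 38]

The merge sort proceeds by recursively splitting the array and merging sorted halves.
After all merges, the sorted array is [4, 5, 7, 7, 22, 22, 23, 38].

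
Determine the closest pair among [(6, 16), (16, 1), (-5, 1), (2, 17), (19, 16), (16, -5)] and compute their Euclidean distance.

Computing all pairwise distances among 6 points:

d((6, 16), (16, 1)) = 18.0278
d((6, 16), (-5, 1)) = 18.6011
d((6, 16), (2, 17)) = 4.1231 <-- minimum
d((6, 16), (19, 16)) = 13.0
d((6, 16), (16, -5)) = 23.2594
d((16, 1), (-5, 1)) = 21.0
d((16, 1), (2, 17)) = 21.2603
d((16, 1), (19, 16)) = 15.2971
d((16, 1), (16, -5)) = 6.0
d((-5, 1), (2, 17)) = 17.4642
d((-5, 1), (19, 16)) = 28.3019
d((-5, 1), (16, -5)) = 21.8403
d((2, 17), (19, 16)) = 17.0294
d((2, 17), (16, -5)) = 26.0768
d((19, 16), (16, -5)) = 21.2132

Closest pair: (6, 16) and (2, 17) with distance 4.1231

The closest pair is (6, 16) and (2, 17) with Euclidean distance 4.1231. For 6 points, brute-force pairwise comparison is shown above. For large n, the divide-and-conquer algorithm (sort by x, recurse on halves, check the dividing strip) achieves O(n log n).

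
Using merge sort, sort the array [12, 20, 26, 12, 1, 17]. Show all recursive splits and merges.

Merge sort trace:

Split: [12, 20, 26, 12, 1, 17] -> [12, 20, 26] and [12, 1, 17]
  Split: [12, 20, 26] -> [12] and [20, 26]
    Split: [20, 26] -> [20] and [26]
    Merge: [20] + [26] -> [20, 26]
  Merge: [12] + [20, 26] -> [12, 20, 26]
  Split: [12, 1, 17] -> [12] and [1, 17]
    Split: [1, 17] -> [1] and [17]
    Merge: [1] + [17] -> [1, 17]
  Merge: [12] + [1, 17] -> [1, 12, 17]
Merge: [12, 20, 26] + [1, 12, 17] -> [1, 12, 12, 17, 20, 26]

Final sorted array: [1, 12, 12, 17, 20, 26]

The merge sort proceeds by recursively splitting the array and merging sorted halves.
After all merges, the sorted array is [1, 12, 12, 17, 20, 26].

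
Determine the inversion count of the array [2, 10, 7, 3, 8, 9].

Finding inversions in [2, 10, 7, 3, 8, 9]:

(1, 2): arr[1]=10 > arr[2]=7
(1, 3): arr[1]=10 > arr[3]=3
(1, 4): arr[1]=10 > arr[4]=8
(1, 5): arr[1]=10 > arr[5]=9
(2, 3): arr[2]=7 > arr[3]=3

Total inversions: 5

The array has 5 inversion(s): (1,2), (1,3), (1,4), (1,5), (2,3). Each pair (i,j) satisfies i < j and arr[i] > arr[j].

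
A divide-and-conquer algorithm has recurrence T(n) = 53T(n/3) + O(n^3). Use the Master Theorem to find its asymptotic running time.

Master Theorem for T(n) = 53T(n/3) + O(n^3):

a = 53, b = 3, c = 3
log_b(a) = log_3(53) = 3.6139

Case 1: c = 3 < log_3(53) = 3.6139
T(n) = O(n^(log_3 53))

For T(n) = 53T(n/3) + O(n^3): log_3(53) = 3.6139. This is Case 1 of the Master Theorem (c < log_b(a), work dominated by leaves), giving O(n^(log_3 53)).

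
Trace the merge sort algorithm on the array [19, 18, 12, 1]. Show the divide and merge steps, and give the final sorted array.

Merge sort trace:

Split: [19, 18, 12, 1] -> [19, 18] and [12, 1]
  Split: [19, 18] -> [19] and [18]
  Merge: [19] + [18] -> [18, 19]
  Split: [12, 1] -> [12] and [1]
  Merge: [12] + [1] -> [1, 12]
Merge: [18, 19] + [1, 12] -> [1, 12, 18, 19]

Final sorted array: [1, 12, 18, 19]

The merge sort proceeds by recursively splitting the array and merging sorted halves.
After all merges, the sorted array is [1, 12, 18, 19].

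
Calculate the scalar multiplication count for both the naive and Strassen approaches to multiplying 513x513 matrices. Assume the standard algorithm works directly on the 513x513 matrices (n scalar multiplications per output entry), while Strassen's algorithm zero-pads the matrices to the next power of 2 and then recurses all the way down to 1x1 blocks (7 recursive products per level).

Matrix multiplication for 513x513 matrices:

Strassen's algorithm requires power-of-2 dimensions. Pad 513x513 to 1024x1024 (next power of 2).

Standard algorithm: 513^3 = 135005697 multiplications
Strassen's algorithm: 7^(log2(1024)) = 7^10 = 282475249 multiplications
Difference: 135005697 - 282475249 = -147469552 (Strassen uses MORE here due to padding overhead — for small or just-over-power-of-2 n, padding can outweigh the per-level savings)

Standard: 135005697 multiplications (513^3). Strassen: 282475249 multiplications (7^10, after padding to 1024x1024). Strassen reduces 8 recursive multiplications to 7 at each level.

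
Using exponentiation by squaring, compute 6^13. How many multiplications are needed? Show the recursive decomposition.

Computing 6^13 by squaring (build up from 6^1; each line after the first costs one multiplication):

6^1 = 6
6^2 = (6^1)^2 = 6^2 = 36
6^3 = 6 * 6^2 = 6 * 36 = 216
6^6 = (6^3)^2 = 216^2 = 46656
6^12 = (6^6)^2 = 46656^2 = 2176782336
6^13 = 6 * 6^12 = 6 * 2176782336 = 13060694016

Result: 13060694016
Multiplications needed: 5 (5 lines after 6^1)

6^13 = 13060694016. Using exponentiation by squaring, this requires 5 multiplications. The key idea: if the exponent is even, square the half-power; if odd, multiply by the base once.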